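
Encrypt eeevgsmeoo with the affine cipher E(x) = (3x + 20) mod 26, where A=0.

gggfmwegkk

e(4): 3·4+20=32≡6 → g
e(4): 3·4+20=32≡6 → g
e(4): 3·4+20=32≡6 → g
v(21): 3·21+20=83≡5 → f
g(6): 3·6+20=38≡12 → m
s(18): 3·18+20=74≡22 → w
m(12): 3·12+20=56≡4 → e
e(4): 3·4+20=32≡6 → g
o(14): 3·14+20=62≡10 → k
o(14): 3·14+20=62≡10 → k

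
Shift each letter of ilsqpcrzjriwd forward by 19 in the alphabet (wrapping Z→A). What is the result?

beljivksckbpw

i(8): 8+19=27≡1 → b
l(11): 11+19=30≡4 → e
s(18): 18+19=37≡11 → l
q(16): 16+19=35≡9 → j
p(15): 15+19=34≡8 → i
c(2): 2+19=21 → v
r(17): 17+19=36≡10 → k
z(25): 25+19=44≡18 → s
j(9): 9+19=28≡2 → c
r(17): 17+19=36≡10 → k
i(8): 8+19=27≡1 → b
w(22): 22+19=41≡15 → p
d(3): 3+19=22 → w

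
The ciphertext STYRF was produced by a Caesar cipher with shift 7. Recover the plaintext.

LMRKY

S(18): 18−7=11 → L
T(19): 19−7=12 → M
Y(24): 24−7=17 → R
R(17): 17−7=10 → K
F(5): 5−7=-2≡24 → Y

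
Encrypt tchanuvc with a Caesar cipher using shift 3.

t(19): 19+3=22 → w
c(2): 2+3=5 → f
h(7): 7+3=10 → k
a(0): 0+3=3 → d
n(13): 13+3=16 → q
u(20): 20+3=23 → x
v(21): 21+3=24 → y
c(2): 2+3=5 → f

wfkdqxyf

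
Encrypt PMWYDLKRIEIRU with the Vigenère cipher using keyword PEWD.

Repeat the key across the message: PEWDPEWDPEWDP
P(15)+P(15): 30≡4 → E
M(12)+E(4): 16 → Q
W(22)+W(22): 44≡18 → S
Y(24)+D(3): 27≡1 → B
D(3)+P(15): 18 → S
L(11)+E(4): 15 → P
K(10)+W(22): 32≡6 → G
R(17)+D(3): 20 → U
I(8)+P(15): 23 → X
E(4)+E(4): 8 → I
I(8)+W(22): 30≡4 → E
R(17)+D(3): 20 → U
U(20)+P(15): 35≡9 → J

EQSBSPGUXIEUJ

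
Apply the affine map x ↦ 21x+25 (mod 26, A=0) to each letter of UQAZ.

U(20): 21·20+25=445≡3 → D
Q(16): 21·16+25=361≡23 → X
A(0): 21·0+25=25 → Z
Z(25): 21·25+25=550≡4 → E

DXZE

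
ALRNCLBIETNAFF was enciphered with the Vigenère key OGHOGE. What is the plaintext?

MFKZWHNCXFHWRZ

Repeat the key across the ciphertext: OGHOGEOGHOGEOG
A(0)−O(14): -14≡12 → M
L(11)−G(6): 5 → F
R(17)−H(7): 10 → K
N(13)−O(14): -1≡25 → Z
C(2)−G(6): -4≡22 → W
L(11)−E(4): 7 → H
B(1)−O(14): -13≡13 → N
I(8)−G(6): 2 → C
E(4)−H(7): -3≡23 → X
T(19)−O(14): 5 → F
N(13)−G(6): 7 → H
A(0)−E(4): -4≡22 → W
F(5)−O(14): -9≡17 → R
F(5)−G(6): -1≡25 → Z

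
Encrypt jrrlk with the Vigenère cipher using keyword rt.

akieb

Repeat the key across the message: rtrtr
j(9)+r(17): 26≡0 → a
r(17)+t(19): 36≡10 → k
r(17)+r(17): 34≡8 → i
l(11)+t(19): 30≡4 → e
k(10)+r(17): 27≡1 → b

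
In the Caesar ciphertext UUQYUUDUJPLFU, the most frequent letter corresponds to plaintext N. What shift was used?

7

The most frequent ciphertext letter is U (appears 6 times).
U is position 20; N is position 13.
Shift = 7.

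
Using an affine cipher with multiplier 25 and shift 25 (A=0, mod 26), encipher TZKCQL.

T(19): 25·19+25=500≡6 → G
Z(25): 25·25+25=650≡0 → A
K(10): 25·10+25=275≡15 → P
C(2): 25·2+25=75≡23 → X
Q(16): 25·16+25=425≡9 → J
L(11): 25·11+25=300≡14 → O

GAPXJO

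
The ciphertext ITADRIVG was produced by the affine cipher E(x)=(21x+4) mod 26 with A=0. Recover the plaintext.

UXGVNUHK

The inverse of 21 mod 26 is 5, since 21·5=105≡1. Apply D(y)=5·(y−4) mod 26:
I(8): 5·(8−4)=20 → U
T(19): 5·(19−4)=75≡23 → X
A(0): 5·(0−4)=-20≡6 → G
D(3): 5·(3−4)=-5≡21 → V
R(17): 5·(17−4)=65≡13 → N
I(8): 5·(8−4)=20 → U
V(21): 5·(21−4)=85≡7 → H
G(6): 5·(6−4)=10 → K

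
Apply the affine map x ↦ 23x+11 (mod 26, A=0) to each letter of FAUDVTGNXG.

WLDCAGTYUT

F(5): 23·5+11=126≡22 → W
A(0): 23·0+11=11 → L
U(20): 23·20+11=471≡3 → D
D(3): 23·3+11=80≡2 → C
V(21): 23·21+11=494≡0 → A
T(19): 23·19+11=448≡6 → G
G(6): 23·6+11=149≡19 → T
N(13): 23·13+11=310≡24 → Y
X(23): 23·23+11=540≡20 → U
G(6): 23·6+11=149≡19 → T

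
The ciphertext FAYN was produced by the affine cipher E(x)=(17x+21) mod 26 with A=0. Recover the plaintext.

The inverse of 17 mod 26 is 23, since 17·23=391≡1. Apply D(y)=23·(y−21) mod 26:
F(5): 23·(5−21)=-368≡22 → W
A(0): 23·(0−21)=-483≡11 → L
Y(24): 23·(24−21)=69≡17 → R
N(13): 23·(13−21)=-184≡24 → Y

WLRY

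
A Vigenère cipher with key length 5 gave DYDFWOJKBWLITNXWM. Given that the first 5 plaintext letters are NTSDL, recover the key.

QFLCL

Subtract each crib letter from the matching ciphertext letter (mod 26):
D(3)−N(13)=-10≡16 → Q
Y(24)−T(19)=5 → F
D(3)−S(18)=-15≡11 → L
F(5)−D(3)=2 → C
W(22)−L(11)=11 → L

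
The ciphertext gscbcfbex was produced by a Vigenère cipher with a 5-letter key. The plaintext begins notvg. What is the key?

tejgw

Subtract each crib letter from the matching ciphertext letter (mod 26):
g(6)−n(13)=-7≡19 → t
s(18)−o(14)=4 → e
c(2)−t(19)=-17≡9 → j
b(1)−v(21)=-20≡6 → g
c(2)−g(6)=-4≡22 → w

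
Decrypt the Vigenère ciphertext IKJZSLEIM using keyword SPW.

QVNHDPMTQ

Repeat the key across the ciphertext: SPWSPWSPW
I(8)−S(18): -10≡16 → Q
K(10)−P(15): -5≡21 → V
J(9)−W(22): -13≡13 → N
Z(25)−S(18): 7 → H
S(18)−P(15): 3 → D
L(11)−W(22): -11≡15 → P
E(4)−S(18): -14≡12 → M
I(8)−P(15): -7≡19 → T
M(12)−W(22): -10≡16 → Q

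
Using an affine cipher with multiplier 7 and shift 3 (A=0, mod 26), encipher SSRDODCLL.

ZZSYXYRCC

S(18): 7·18+3=129≡25 → Z
S(18): 7·18+3=129≡25 → Z
R(17): 7·17+3=122≡18 → S
D(3): 7·3+3=24 → Y
O(14): 7·14+3=101≡23 → X
D(3): 7·3+3=24 → Y
C(2): 7·2+3=17 → R
L(11): 7·11+3=80≡2 → C
L(11): 7·11+3=80≡2 → C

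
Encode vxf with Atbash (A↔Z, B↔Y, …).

v(21) → e(4)
x(23) → c(2)
f(5) → u(20)

ecu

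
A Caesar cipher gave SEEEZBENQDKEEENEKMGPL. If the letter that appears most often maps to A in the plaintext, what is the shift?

4

The most frequent ciphertext letter is E (appears 8 times).
E is position 4; A is position 0.
Shift = 4.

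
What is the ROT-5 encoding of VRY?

AWD

V(21): 21+5=26≡0 → A
R(17): 17+5=22 → W
Y(24): 24+5=29≡3 → D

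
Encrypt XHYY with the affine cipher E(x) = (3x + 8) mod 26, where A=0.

ZDCC

X(23): 3·23+8=77≡25 → Z
H(7): 3·7+8=29≡3 → D
Y(24): 3·24+8=80≡2 → C
Y(24): 3·24+8=80≡2 → C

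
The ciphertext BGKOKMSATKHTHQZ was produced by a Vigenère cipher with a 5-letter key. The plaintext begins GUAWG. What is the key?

VMKSE

Subtract each crib letter from the matching ciphertext letter (mod 26):
B(1)−G(6)=-5≡21 → V
G(6)−U(20)=-14≡12 → M
K(10)−A(0)=10 → K
O(14)−W(22)=-8≡18 → S
K(10)−G(6)=4 → E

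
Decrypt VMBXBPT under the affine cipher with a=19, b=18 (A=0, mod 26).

The inverse of 19 mod 26 is 11, since 19·11=209≡1. Apply D(y)=11·(y−18) mod 26:
V(21): 11·(21−18)=33≡7 → H
M(12): 11·(12−18)=-66≡12 → M
B(1): 11·(1−18)=-187≡21 → V
X(23): 11·(23−18)=55≡3 → D
B(1): 11·(1−18)=-187≡21 → V
P(15): 11·(15−18)=-33≡19 → T
T(19): 11·(19−18)=11 → L

HMVDVTL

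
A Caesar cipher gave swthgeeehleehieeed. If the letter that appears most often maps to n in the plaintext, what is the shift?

The most frequent ciphertext letter is e (appears 8 times).
e is position 4; n is position 13.
Shift = -9≡17.

17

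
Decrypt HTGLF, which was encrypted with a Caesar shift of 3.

EQDIC

H(7): 7−3=4 → E
T(19): 19−3=16 → Q
G(6): 6−3=3 → D
L(11): 11−3=8 → I
F(5): 5−3=2 → C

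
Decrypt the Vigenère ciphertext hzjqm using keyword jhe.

ysfhf

Repeat the key across the ciphertext: jhejh
h(7)−j(9): -2≡24 → y
z(25)−h(7): 18 → s
j(9)−e(4): 5 → f
q(16)−j(9): 7 → h
m(12)−h(7): 5 → f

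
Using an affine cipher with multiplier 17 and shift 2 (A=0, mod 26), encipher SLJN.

S(18): 17·18+2=308≡22 → W
L(11): 17·11+2=189≡7 → H
J(9): 17·9+2=155≡25 → Z
N(13): 17·13+2=223≡15 → P

WHZP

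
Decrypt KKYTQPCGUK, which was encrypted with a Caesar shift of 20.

K(10): 10−20=-10≡16 → Q
K(10): 10−20=-10≡16 → Q
Y(24): 24−20=4 → E
T(19): 19−20=-1≡25 → Z
Q(16): 16−20=-4≡22 → W
P(15): 15−20=-5≡21 → V
C(2): 2−20=-18≡8 → I
G(6): 6−20=-14≡12 → M
U(20): 20−20=0 → A
K(10): 10−20=-10≡16 → Q

QQEZWVIMAQ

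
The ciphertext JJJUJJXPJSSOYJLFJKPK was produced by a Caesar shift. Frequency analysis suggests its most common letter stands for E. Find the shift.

5

The most frequent ciphertext letter is J (appears 8 times).
J is position 9; E is position 4.
Shift = 5.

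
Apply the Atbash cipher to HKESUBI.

SPVHFYR

H(7) → S(18)
K(10) → P(15)
E(4) → V(21)
S(18) → H(7)
U(20) → F(5)
B(1) → Y(24)
I(8) → R(17)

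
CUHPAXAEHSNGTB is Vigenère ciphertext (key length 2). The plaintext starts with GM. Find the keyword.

Subtract each crib letter from the matching ciphertext letter (mod 26):
C(2)−G(6)=-4≡22 → W
U(20)−M(12)=8 → I

WI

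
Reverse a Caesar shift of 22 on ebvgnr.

e(4): 4−22=-18≡8 → i
b(1): 1−22=-21≡5 → f
v(21): 21−22=-1≡25 → z
g(6): 6−22=-16≡10 → k
n(13): 13−22=-9≡17 → r
r(17): 17−22=-5≡21 → v

ifzkrv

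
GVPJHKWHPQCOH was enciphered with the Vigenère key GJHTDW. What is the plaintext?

Repeat the key across the ciphertext: GJHTDWGJHTDWG
G(6)−G(6): 0 → A
V(21)−J(9): 12 → M
P(15)−H(7): 8 → I
J(9)−T(19): -10≡16 → Q
H(7)−D(3): 4 → E
K(10)−W(22): -12≡14 → O
W(22)−G(6): 16 → Q
H(7)−J(9): -2≡24 → Y
P(15)−H(7): 8 → I
Q(16)−T(19): -3≡23 → X
C(2)−D(3): -1≡25 → Z
O(14)−W(22): -8≡18 → S
H(7)−G(6): 1 → B

AMIQEOQYIXZSB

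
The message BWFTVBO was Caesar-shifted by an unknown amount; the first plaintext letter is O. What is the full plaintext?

OJSGIOB

From the crib: B(1)−O(14)=-13≡13, so the shift is 13.
Subtract 13 from each ciphertext letter:
B(1): 1−13=-12≡14 → O
W(22): 22−13=9 → J
F(5): 5−13=-8≡18 → S
T(19): 19−13=6 → G
V(21): 21−13=8 → I
B(1): 1−13=-12≡14 → O
O(14): 14−13=1 → B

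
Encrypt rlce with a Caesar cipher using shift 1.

r(17): 17+1=18 → s
l(11): 11+1=12 → m
c(2): 2+1=3 → d
e(4): 4+1=5 → f

smdf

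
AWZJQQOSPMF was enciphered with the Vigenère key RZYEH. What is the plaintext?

JXBFJZPULFO

Repeat the key across the ciphertext: RZYEHRZYEHR
A(0)−R(17): -17≡9 → J
W(22)−Z(25): -3≡23 → X
Z(25)−Y(24): 1 → B
J(9)−E(4): 5 → F
Q(16)−H(7): 9 → J
Q(16)−R(17): -1≡25 → Z
O(14)−Z(25): -11≡15 → P
S(18)−Y(24): -6≡20 → U
P(15)−E(4): 11 → L
M(12)−H(7): 5 → F
F(5)−R(17): -12≡14 → O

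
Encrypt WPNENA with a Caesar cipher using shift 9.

FYWNWJ

W(22): 22+9=31≡5 → F
P(15): 15+9=24 → Y
N(13): 13+9=22 → W
E(4): 4+9=13 → N
N(13): 13+9=22 → W
A(0): 0+9=9 → J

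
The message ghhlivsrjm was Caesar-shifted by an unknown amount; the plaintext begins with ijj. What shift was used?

From the crib: g(6)−i(8)=-2≡24, so the shift is 24.

24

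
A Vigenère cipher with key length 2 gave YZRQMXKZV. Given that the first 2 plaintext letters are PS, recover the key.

Subtract each crib letter from the matching ciphertext letter (mod 26):
Y(24)−P(15)=9 → J
Z(25)−S(18)=7 → H

JH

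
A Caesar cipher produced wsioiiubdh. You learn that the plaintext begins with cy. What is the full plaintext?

cyouooahjn

From the crib: w(22)−c(2)=20, so the shift is 20.
Subtract 20 from each ciphertext letter:
w(22): 22−20=2 → c
s(18): 18−20=-2≡24 → y
i(8): 8−20=-12≡14 → o
o(14): 14−20=-6≡20 → u
i(8): 8−20=-12≡14 → o
i(8): 8−20=-12≡14 → o
u(20): 20−20=0 → a
b(1): 1−20=-19≡7 → h
d(3): 3−20=-17≡9 → j
h(7): 7−20=-13≡13 → n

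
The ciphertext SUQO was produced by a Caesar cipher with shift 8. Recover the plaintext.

KMIG

S(18): 18−8=10 → K
U(20): 20−8=12 → M
Q(16): 16−8=8 → I
O(14): 14−8=6 → G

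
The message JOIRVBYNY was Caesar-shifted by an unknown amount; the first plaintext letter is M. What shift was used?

23

From the crib: J(9)−M(12)=-3≡23, so the shift is 23.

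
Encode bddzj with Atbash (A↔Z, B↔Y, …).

ywwaq

b(1) → y(24)
d(3) → w(22)
d(3) → w(22)
z(25) → a(0)
j(9) → q(16)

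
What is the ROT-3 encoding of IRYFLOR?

LUBIORU

I(8): 8+3=11 → L
R(17): 17+3=20 → U
Y(24): 24+3=27≡1 → B
F(5): 5+3=8 → I
L(11): 11+3=14 → O
O(14): 14+3=17 → R
R(17): 17+3=20 → U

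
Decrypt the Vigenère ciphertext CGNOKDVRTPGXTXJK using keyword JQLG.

TQCIBNKLKZVRKHYE

Repeat the key across the ciphertext: JQLGJQLGJQLGJQLG
C(2)−J(9): -7≡19 → T
G(6)−Q(16): -10≡16 → Q
N(13)−L(11): 2 → C
O(14)−G(6): 8 → I
K(10)−J(9): 1 → B
D(3)−Q(16): -13≡13 → N
V(21)−L(11): 10 → K
R(17)−G(6): 11 → L
T(19)−J(9): 10 → K
P(15)−Q(16): -1≡25 → Z
G(6)−L(11): -5≡21 → V
X(23)−G(6): 17 → R
T(19)−J(9): 10 → K
X(23)−Q(16): 7 → H
J(9)−L(11): -2≡24 → Y
K(10)−G(6): 4 → E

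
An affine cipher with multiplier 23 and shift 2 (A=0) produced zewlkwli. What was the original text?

The inverse of 23 mod 26 is 17, since 23·17=391≡1. Apply D(y)=17·(y−2) mod 26:
z(25): 17·(25−2)=391≡1 → b
e(4): 17·(4−2)=34≡8 → i
w(22): 17·(22−2)=340≡2 → c
l(11): 17·(11−2)=153≡23 → x
k(10): 17·(10−2)=136≡6 → g
w(22): 17·(22−2)=340≡2 → c
l(11): 17·(11−2)=153≡23 → x
i(8): 17·(8−2)=102≡24 → y

bicxgcxy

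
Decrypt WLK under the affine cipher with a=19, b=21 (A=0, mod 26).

The inverse of 19 mod 26 is 11, since 19·11=209≡1. Apply D(y)=11·(y−21) mod 26:
W(22): 11·(22−21)=11 → L
L(11): 11·(11−21)=-110≡20 → U
K(10): 11·(10−21)=-121≡9 → J

LUJ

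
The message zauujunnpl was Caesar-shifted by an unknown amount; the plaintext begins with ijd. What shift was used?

17

From the crib: z(25)−i(8)=17, so the shift is 17.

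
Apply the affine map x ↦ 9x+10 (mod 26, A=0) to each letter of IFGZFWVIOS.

EDMBDAREGQ

I(8): 9·8+10=82≡4 → E
F(5): 9·5+10=55≡3 → D
G(6): 9·6+10=64≡12 → M
Z(25): 9·25+10=235≡1 → B
F(5): 9·5+10=55≡3 → D
W(22): 9·22+10=208≡0 → A
V(21): 9·21+10=199≡17 → R
I(8): 9·8+10=82≡4 → E
O(14): 9·14+10=136≡6 → G
S(18): 9·18+10=172≡16 → Q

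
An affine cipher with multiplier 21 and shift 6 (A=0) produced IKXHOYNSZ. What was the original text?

KUHFOMJIR

The inverse of 21 mod 26 is 5, since 21·5=105≡1. Apply D(y)=5·(y−6) mod 26:
I(8): 5·(8−6)=10 → K
K(10): 5·(10−6)=20 → U
X(23): 5·(23−6)=85≡7 → H
H(7): 5·(7−6)=5 → F
O(14): 5·(14−6)=40≡14 → O
Y(24): 5·(24−6)=90≡12 → M
N(13): 5·(13−6)=35≡9 → J
S(18): 5·(18−6)=60≡8 → I
Z(25): 5·(25−6)=95≡17 → R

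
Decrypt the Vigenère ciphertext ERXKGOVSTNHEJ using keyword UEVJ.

Repeat the key across the ciphertext: UEVJUEVJUEVJU
E(4)−U(20): -16≡10 → K
R(17)−E(4): 13 → N
X(23)−V(21): 2 → C
K(10)−J(9): 1 → B
G(6)−U(20): -14≡12 → M
O(14)−E(4): 10 → K
V(21)−V(21): 0 → A
S(18)−J(9): 9 → J
T(19)−U(20): -1≡25 → Z
N(13)−E(4): 9 → J
H(7)−V(21): -14≡12 → M
E(4)−J(9): -5≡21 → V
J(9)−U(20): -11≡15 → P

KNCBMKAJZJMVP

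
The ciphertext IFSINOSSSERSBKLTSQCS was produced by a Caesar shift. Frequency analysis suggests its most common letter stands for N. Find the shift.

The most frequent ciphertext letter is S (appears 7 times).
S is position 18; N is position 13.
Shift = 5.

5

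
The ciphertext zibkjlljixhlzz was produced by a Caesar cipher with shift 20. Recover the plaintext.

z(25): 25−20=5 → f
i(8): 8−20=-12≡14 → o
b(1): 1−20=-19≡7 → h
k(10): 10−20=-10≡16 → q
j(9): 9−20=-11≡15 → p
l(11): 11−20=-9≡17 → r
l(11): 11−20=-9≡17 → r
j(9): 9−20=-11≡15 → p
i(8): 8−20=-12≡14 → o
x(23): 23−20=3 → d
h(7): 7−20=-13≡13 → n
l(11): 11−20=-9≡17 → r
z(25): 25−20=5 → f
z(25): 25−20=5 → f

fohqprrpodnrff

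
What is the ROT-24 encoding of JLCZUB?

J(9): 9+24=33≡7 → H
L(11): 11+24=35≡9 → J
C(2): 2+24=26≡0 → A
Z(25): 25+24=49≡23 → X
U(20): 20+24=44≡18 → S
B(1): 1+24=25 → Z

HJAXSZ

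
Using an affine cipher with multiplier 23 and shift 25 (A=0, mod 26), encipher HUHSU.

EREXR

H(7): 23·7+25=186≡4 → E
U(20): 23·20+25=485≡17 → R
H(7): 23·7+25=186≡4 → E
S(18): 23·18+25=439≡23 → X
U(20): 23·20+25=485≡17 → R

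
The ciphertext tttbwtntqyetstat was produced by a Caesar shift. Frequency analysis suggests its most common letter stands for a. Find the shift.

The most frequent ciphertext letter is t (appears 8 times).
t is position 19; a is position 0.
Shift = 19.

19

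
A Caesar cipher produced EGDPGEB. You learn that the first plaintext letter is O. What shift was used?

16

From the crib: E(4)−O(14)=-10≡16, so the shift is 16.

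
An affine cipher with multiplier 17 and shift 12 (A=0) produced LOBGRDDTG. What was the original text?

The inverse of 17 mod 26 is 23, since 17·23=391≡1. Apply D(y)=23·(y−12) mod 26:
L(11): 23·(11−12)=-23≡3 → D
O(14): 23·(14−12)=46≡20 → U
B(1): 23·(1−12)=-253≡7 → H
G(6): 23·(6−12)=-138≡18 → S
R(17): 23·(17−12)=115≡11 → L
D(3): 23·(3−12)=-207≡1 → B
D(3): 23·(3−12)=-207≡1 → B
T(19): 23·(19−12)=161≡5 → F
G(6): 23·(6−12)=-138≡18 → S

DUHSLBBFS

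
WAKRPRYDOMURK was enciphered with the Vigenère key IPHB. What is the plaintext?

OLDQHCRCGXNQC

Repeat the key across the ciphertext: IPHBIPHBIPHBI
W(22)−I(8): 14 → O
A(0)−P(15): -15≡11 → L
K(10)−H(7): 3 → D
R(17)−B(1): 16 → Q
P(15)−I(8): 7 → H
R(17)−P(15): 2 → C
Y(24)−H(7): 17 → R
D(3)−B(1): 2 → C
O(14)−I(8): 6 → G
M(12)−P(15): -3≡23 → X
U(20)−H(7): 13 → N
R(17)−B(1): 16 → Q
K(10)−I(8): 2 → C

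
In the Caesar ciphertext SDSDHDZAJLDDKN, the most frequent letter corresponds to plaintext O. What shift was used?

The most frequent ciphertext letter is D (appears 5 times).
D is position 3; O is position 14.
Shift = -11≡15.

15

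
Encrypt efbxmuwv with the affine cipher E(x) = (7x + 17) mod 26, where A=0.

e(4): 7·4+17=45≡19 → t
f(5): 7·5+17=52≡0 → a
b(1): 7·1+17=24 → y
x(23): 7·23+17=178≡22 → w
m(12): 7·12+17=101≡23 → x
u(20): 7·20+17=157≡1 → b
w(22): 7·22+17=171≡15 → p
v(21): 7·21+17=164≡8 → i

taywxbpi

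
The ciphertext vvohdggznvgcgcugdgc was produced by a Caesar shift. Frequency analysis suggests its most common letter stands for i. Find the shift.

24

The most frequent ciphertext letter is g (appears 6 times).
g is position 6; i is position 8.
Shift = -2≡24.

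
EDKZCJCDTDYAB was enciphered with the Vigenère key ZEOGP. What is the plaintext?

Repeat the key across the ciphertext: ZEOGPZEOGPZEO
E(4)−Z(25): -21≡5 → F
D(3)−E(4): -1≡25 → Z
K(10)−O(14): -4≡22 → W
Z(25)−G(6): 19 → T
C(2)−P(15): -13≡13 → N
J(9)−Z(25): -16≡10 → K
C(2)−E(4): -2≡24 → Y
D(3)−O(14): -11≡15 → P
T(19)−G(6): 13 → N
D(3)−P(15): -12≡14 → O
Y(24)−Z(25): -1≡25 → Z
A(0)−E(4): -4≡22 → W
B(1)−O(14): -13≡13 → N

FZWTNKYPNOZWN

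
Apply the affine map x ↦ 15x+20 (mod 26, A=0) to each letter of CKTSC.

C(2): 15·2+20=50≡24 → Y
K(10): 15·10+20=170≡14 → O
T(19): 15·19+20=305≡19 → T
S(18): 15·18+20=290≡4 → E
C(2): 15·2+20=50≡24 → Y

YOTEY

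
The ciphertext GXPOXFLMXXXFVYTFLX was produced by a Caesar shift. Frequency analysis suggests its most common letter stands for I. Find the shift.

15

The most frequent ciphertext letter is X (appears 6 times).
X is position 23; I is position 8.
Shift = 15.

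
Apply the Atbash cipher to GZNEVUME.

G(6) → T(19)
Z(25) → A(0)
N(13) → M(12)
E(4) → V(21)
V(21) → E(4)
U(20) → F(5)
M(12) → N(13)
E(4) → V(21)

TAMVEFNV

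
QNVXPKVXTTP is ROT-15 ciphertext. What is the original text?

Q(16): 16−15=1 → B
N(13): 13−15=-2≡24 → Y
V(21): 21−15=6 → G
X(23): 23−15=8 → I
P(15): 15−15=0 → A
K(10): 10−15=-5≡21 → V
V(21): 21−15=6 → G
X(23): 23−15=8 → I
T(19): 19−15=4 → E
T(19): 19−15=4 → E
P(15): 15−15=0 → A

BYGIAVGIEEA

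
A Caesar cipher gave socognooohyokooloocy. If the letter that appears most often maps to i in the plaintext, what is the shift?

The most frequent ciphertext letter is o (appears 10 times).
o is position 14; i is position 8.
Shift = 6.

6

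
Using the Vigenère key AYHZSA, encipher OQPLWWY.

OOWKOWY

Repeat the key across the message: AYHZSAA
O(14)+A(0): 14 → O
Q(16)+Y(24): 40≡14 → O
P(15)+H(7): 22 → W
L(11)+Z(25): 36≡10 → K
W(22)+S(18): 40≡14 → O
W(22)+A(0): 22 → W
Y(24)+A(0): 24 → Y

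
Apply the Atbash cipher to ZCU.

AXF

Z(25) → A(0)
C(2) → X(23)
U(20) → F(5)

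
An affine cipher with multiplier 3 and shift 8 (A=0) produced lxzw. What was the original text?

The inverse of 3 mod 26 is 9, since 3·9=27≡1. Apply D(y)=9·(y−8) mod 26:
l(11): 9·(11−8)=27≡1 → b
x(23): 9·(23−8)=135≡5 → f
z(25): 9·(25−8)=153≡23 → x
w(22): 9·(22−8)=126≡22 → w

bfxw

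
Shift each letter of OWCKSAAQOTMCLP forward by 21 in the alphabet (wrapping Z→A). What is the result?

JRXFNVVLJOHXGK

O(14): 14+21=35≡9 → J
W(22): 22+21=43≡17 → R
C(2): 2+21=23 → X
K(10): 10+21=31≡5 → F
S(18): 18+21=39≡13 → N
A(0): 0+21=21 → V
A(0): 0+21=21 → V
Q(16): 16+21=37≡11 → L
O(14): 14+21=35≡9 → J
T(19): 19+21=40≡14 → O
M(12): 12+21=33≡7 → H
C(2): 2+21=23 → X
L(11): 11+21=32≡6 → G
P(15): 15+21=36≡10 → K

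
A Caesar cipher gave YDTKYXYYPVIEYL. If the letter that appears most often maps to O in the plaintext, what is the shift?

The most frequent ciphertext letter is Y (appears 5 times).
Y is position 24; O is position 14.
Shift = 10.

10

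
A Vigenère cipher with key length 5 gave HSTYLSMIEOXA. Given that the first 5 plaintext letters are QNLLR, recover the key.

Subtract each crib letter from the matching ciphertext letter (mod 26):
H(7)−Q(16)=-9≡17 → R
S(18)−N(13)=5 → F
T(19)−L(11)=8 → I
Y(24)−L(11)=13 → N
L(11)−R(17)=-6≡20 → U

RFINU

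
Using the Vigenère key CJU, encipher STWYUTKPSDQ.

Repeat the key across the message: CJUCJUCJUCJ
S(18)+C(2): 20 → U
T(19)+J(9): 28≡2 → C
W(22)+U(20): 42≡16 → Q
Y(24)+C(2): 26≡0 → A
U(20)+J(9): 29≡3 → D
T(19)+U(20): 39≡13 → N
K(10)+C(2): 12 → M
P(15)+J(9): 24 → Y
S(18)+U(20): 38≡12 → M
D(3)+C(2): 5 → F
Q(16)+J(9): 25 → Z

UCQADNMYMFZ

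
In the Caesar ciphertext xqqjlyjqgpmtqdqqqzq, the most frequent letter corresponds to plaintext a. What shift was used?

The most frequent ciphertext letter is q (appears 8 times).
q is position 16; a is position 0.
Shift = 16.

16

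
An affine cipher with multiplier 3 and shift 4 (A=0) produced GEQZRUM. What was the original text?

The inverse of 3 mod 26 is 9, since 3·9=27≡1. Apply D(y)=9·(y−4) mod 26:
G(6): 9·(6−4)=18 → S
E(4): 9·(4−4)=0 → A
Q(16): 9·(16−4)=108≡4 → E
Z(25): 9·(25−4)=189≡7 → H
R(17): 9·(17−4)=117≡13 → N
U(20): 9·(20−4)=144≡14 → O
M(12): 9·(12−4)=72≡20 → U

SAEHNOU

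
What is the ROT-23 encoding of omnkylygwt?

ljkhvivdtq

o(14): 14+23=37≡11 → l
m(12): 12+23=35≡9 → j
n(13): 13+23=36≡10 → k
k(10): 10+23=33≡7 → h
y(24): 24+23=47≡21 → v
l(11): 11+23=34≡8 → i
y(24): 24+23=47≡21 → v
g(6): 6+23=29≡3 → d
w(22): 22+23=45≡19 → t
t(19): 19+23=42≡16 → q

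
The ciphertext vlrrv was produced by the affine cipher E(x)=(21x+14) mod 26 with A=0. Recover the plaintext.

jlppj

The inverse of 21 mod 26 is 5, since 21·5=105≡1. Apply D(y)=5·(y−14) mod 26:
v(21): 5·(21−14)=35≡9 → j
l(11): 5·(11−14)=-15≡11 → l
r(17): 5·(17−14)=15 → p
r(17): 5·(17−14)=15 → p
v(21): 5·(21−14)=35≡9 → j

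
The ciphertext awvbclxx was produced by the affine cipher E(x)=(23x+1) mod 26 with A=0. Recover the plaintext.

The inverse of 23 mod 26 is 17, since 23·17=391≡1. Apply D(y)=17·(y−1) mod 26:
a(0): 17·(0−1)=-17≡9 → j
w(22): 17·(22−1)=357≡19 → t
v(21): 17·(21−1)=340≡2 → c
b(1): 17·(1−1)=0 → a
c(2): 17·(2−1)=17 → r
l(11): 17·(11−1)=170≡14 → o
x(23): 17·(23−1)=374≡10 → k
x(23): 17·(23−1)=374≡10 → k

jtcarokk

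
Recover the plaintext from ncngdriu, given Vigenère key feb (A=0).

Repeat the key across the ciphertext: febfebfe
n(13)−f(5): 8 → i
c(2)−e(4): -2≡24 → y
n(13)−b(1): 12 → m
g(6)−f(5): 1 → b
d(3)−e(4): -1≡25 → z
r(17)−b(1): 16 → q
i(8)−f(5): 3 → d
u(20)−e(4): 16 → q

iymbzqdq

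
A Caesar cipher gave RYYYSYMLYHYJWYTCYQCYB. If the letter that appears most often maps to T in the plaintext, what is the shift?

The most frequent ciphertext letter is Y (appears 9 times).
Y is position 24; T is position 19.
Shift = 5.

5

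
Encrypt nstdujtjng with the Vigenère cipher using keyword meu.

Repeat the key across the message: meumeumeum
n(13)+m(12): 25 → z
s(18)+e(4): 22 → w
t(19)+u(20): 39≡13 → n
d(3)+m(12): 15 → p
u(20)+e(4): 24 → y
j(9)+u(20): 29≡3 → d
t(19)+m(12): 31≡5 → f
j(9)+e(4): 13 → n
n(13)+u(20): 33≡7 → h
g(6)+m(12): 18 → s

zwnpydfnhs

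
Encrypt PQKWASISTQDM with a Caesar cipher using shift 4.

P(15): 15+4=19 → T
Q(16): 16+4=20 → U
K(10): 10+4=14 → O
W(22): 22+4=26≡0 → A
A(0): 0+4=4 → E
S(18): 18+4=22 → W
I(8): 8+4=12 → M
S(18): 18+4=22 → W
T(19): 19+4=23 → X
Q(16): 16+4=20 → U
D(3): 3+4=7 → H
M(12): 12+4=16 → Q

TUOAEWMWXUHQ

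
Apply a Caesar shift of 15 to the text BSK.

QHZ

B(1): 1+15=16 → Q
S(18): 18+15=33≡7 → H
K(10): 10+15=25 → Z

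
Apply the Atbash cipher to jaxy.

qzcb

j(9) → q(16)
a(0) → z(25)
x(23) → c(2)
y(24) → b(1)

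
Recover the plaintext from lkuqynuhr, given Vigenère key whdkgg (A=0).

pdrgshyao

Repeat the key across the ciphertext: whdkggwhd
l(11)−w(22): -11≡15 → p
k(10)−h(7): 3 → d
u(20)−d(3): 17 → r
q(16)−k(10): 6 → g
y(24)−g(6): 18 → s
n(13)−g(6): 7 → h
u(20)−w(22): -2≡24 → y
h(7)−h(7): 0 → a
r(17)−d(3): 14 → o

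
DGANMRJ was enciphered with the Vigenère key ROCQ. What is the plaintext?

Repeat the key across the ciphertext: ROCQROC
D(3)−R(17): -14≡12 → M
G(6)−O(14): -8≡18 → S
A(0)−C(2): -2≡24 → Y
N(13)−Q(16): -3≡23 → X
M(12)−R(17): -5≡21 → V
R(17)−O(14): 3 → D
J(9)−C(2): 7 → H

MSYXVDH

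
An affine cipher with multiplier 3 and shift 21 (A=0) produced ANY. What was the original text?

TGB

The inverse of 3 mod 26 is 9, since 3·9=27≡1. Apply D(y)=9·(y−21) mod 26:
A(0): 9·(0−21)=-189≡19 → T
N(13): 9·(13−21)=-72≡6 → G
Y(24): 9·(24−21)=27≡1 → B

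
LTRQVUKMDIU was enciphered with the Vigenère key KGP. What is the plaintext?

Repeat the key across the ciphertext: KGPKGPKGPKG
L(11)−K(10): 1 → B
T(19)−G(6): 13 → N
R(17)−P(15): 2 → C
Q(16)−K(10): 6 → G
V(21)−G(6): 15 → P
U(20)−P(15): 5 → F
K(10)−K(10): 0 → A
M(12)−G(6): 6 → G
D(3)−P(15): -12≡14 → O
I(8)−K(10): -2≡24 → Y
U(20)−G(6): 14 → O

BNCGPFAGOYO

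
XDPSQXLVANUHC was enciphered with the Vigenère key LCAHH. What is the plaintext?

Repeat the key across the ciphertext: LCAHHLCAHHLCA
X(23)−L(11): 12 → M
D(3)−C(2): 1 → B
P(15)−A(0): 15 → P
S(18)−H(7): 11 → L
Q(16)−H(7): 9 → J
X(23)−L(11): 12 → M
L(11)−C(2): 9 → J
V(21)−A(0): 21 → V
A(0)−H(7): -7≡19 → T
N(13)−H(7): 6 → G
U(20)−L(11): 9 → J
H(7)−C(2): 5 → F
C(2)−A(0): 2 → C

MBPLJMJVTGJFC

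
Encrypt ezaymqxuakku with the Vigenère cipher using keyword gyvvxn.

Repeat the key across the message: gyvvxngyvvxn
e(4)+g(6): 10 → k
z(25)+y(24): 49≡23 → x
a(0)+v(21): 21 → v
y(24)+v(21): 45≡19 → t
m(12)+x(23): 35≡9 → j
q(16)+n(13): 29≡3 → d
x(23)+g(6): 29≡3 → d
u(20)+y(24): 44≡18 → s
a(0)+v(21): 21 → v
k(10)+v(21): 31≡5 → f
k(10)+x(23): 33≡7 → h
u(20)+n(13): 33≡7 → h

kxvtjddsvfhh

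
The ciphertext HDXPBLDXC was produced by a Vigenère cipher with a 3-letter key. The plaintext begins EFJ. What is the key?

Subtract each crib letter from the matching ciphertext letter (mod 26):
H(7)−E(4)=3 → D
D(3)−F(5)=-2≡24 → Y
X(23)−J(9)=14 → O

DYO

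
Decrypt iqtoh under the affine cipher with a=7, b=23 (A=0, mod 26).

jzsvu

The inverse of 7 mod 26 is 15, since 7·15=105≡1. Apply D(y)=15·(y−23) mod 26:
i(8): 15·(8−23)=-225≡9 → j
q(16): 15·(16−23)=-105≡25 → z
t(19): 15·(19−23)=-60≡18 → s
o(14): 15·(14−23)=-135≡21 → v
h(7): 15·(7−23)=-240≡20 → u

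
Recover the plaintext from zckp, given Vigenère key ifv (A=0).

rxph

Repeat the key across the ciphertext: ifvi
z(25)−i(8): 17 → r
c(2)−f(5): -3≡23 → x
k(10)−v(21): -11≡15 → p
p(15)−i(8): 7 → h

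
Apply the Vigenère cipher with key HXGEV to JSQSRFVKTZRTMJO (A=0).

QPWWMMSQXUYQSNJ

Repeat the key across the message: HXGEVHXGEVHXGEV
J(9)+H(7): 16 → Q
S(18)+X(23): 41≡15 → P
Q(16)+G(6): 22 → W
S(18)+E(4): 22 → W
R(17)+V(21): 38≡12 → M
F(5)+H(7): 12 → M
V(21)+X(23): 44≡18 → S
K(10)+G(6): 16 → Q
T(19)+E(4): 23 → X
Z(25)+V(21): 46≡20 → U
R(17)+H(7): 24 → Y
T(19)+X(23): 42≡16 → Q
M(12)+G(6): 18 → S
J(9)+E(4): 13 → N
O(14)+V(21): 35≡9 → J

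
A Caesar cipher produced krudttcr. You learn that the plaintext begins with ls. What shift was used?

From the crib: k(10)−l(11)=-1≡25, so the shift is 25.

25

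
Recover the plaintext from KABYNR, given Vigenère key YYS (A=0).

MCJAPZ

Repeat the key across the ciphertext: YYSYYS
K(10)−Y(24): -14≡12 → M
A(0)−Y(24): -24≡2 → C
B(1)−S(18): -17≡9 → J
Y(24)−Y(24): 0 → A
N(13)−Y(24): -11≡15 → P
R(17)−S(18): -1≡25 → Z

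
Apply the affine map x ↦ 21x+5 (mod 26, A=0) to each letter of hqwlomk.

h(7): 21·7+5=152≡22 → w
q(16): 21·16+5=341≡3 → d
w(22): 21·22+5=467≡25 → z
l(11): 21·11+5=236≡2 → c
o(14): 21·14+5=299≡13 → n
m(12): 21·12+5=257≡23 → x
k(10): 21·10+5=215≡7 → h

wdzcnxh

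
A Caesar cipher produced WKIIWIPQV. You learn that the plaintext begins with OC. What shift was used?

From the crib: W(22)−O(14)=8, so the shift is 8.

8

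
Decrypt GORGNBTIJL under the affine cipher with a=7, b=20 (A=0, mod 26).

The inverse of 7 mod 26 is 15, since 7·15=105≡1. Apply D(y)=15·(y−20) mod 26:
G(6): 15·(6−20)=-210≡24 → Y
O(14): 15·(14−20)=-90≡14 → O
R(17): 15·(17−20)=-45≡7 → H
G(6): 15·(6−20)=-210≡24 → Y
N(13): 15·(13−20)=-105≡25 → Z
B(1): 15·(1−20)=-285≡1 → B
T(19): 15·(19−20)=-15≡11 → L
I(8): 15·(8−20)=-180≡2 → C
J(9): 15·(9−20)=-165≡17 → R
L(11): 15·(11−20)=-135≡21 → V

YOHYZBLCRV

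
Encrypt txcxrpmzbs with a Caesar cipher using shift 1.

t(19): 19+1=20 → u
x(23): 23+1=24 → y
c(2): 2+1=3 → d
x(23): 23+1=24 → y
r(17): 17+1=18 → s
p(15): 15+1=16 → q
m(12): 12+1=13 → n
z(25): 25+1=26≡0 → a
b(1): 1+1=2 → c
s(18): 18+1=19 → t

uydysqnact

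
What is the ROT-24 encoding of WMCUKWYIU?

UKASIUWGS

W(22): 22+24=46≡20 → U
M(12): 12+24=36≡10 → K
C(2): 2+24=26≡0 → A
U(20): 20+24=44≡18 → S
K(10): 10+24=34≡8 → I
W(22): 22+24=46≡20 → U
Y(24): 24+24=48≡22 → W
I(8): 8+24=32≡6 → G
U(20): 20+24=44≡18 → S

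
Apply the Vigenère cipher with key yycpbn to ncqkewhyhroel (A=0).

Repeat the key across the message: yycpbnyycpbny
n(13)+y(24): 37≡11 → l
c(2)+y(24): 26≡0 → a
q(16)+c(2): 18 → s
k(10)+p(15): 25 → z
e(4)+b(1): 5 → f
w(22)+n(13): 35≡9 → j
h(7)+y(24): 31≡5 → f
y(24)+y(24): 48≡22 → w
h(7)+c(2): 9 → j
r(17)+p(15): 32≡6 → g
o(14)+b(1): 15 → p
e(4)+n(13): 17 → r
l(11)+y(24): 35≡9 → j

laszfjfwjgprj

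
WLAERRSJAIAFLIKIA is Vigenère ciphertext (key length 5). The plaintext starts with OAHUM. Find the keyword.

ILTKF

Subtract each crib letter from the matching ciphertext letter (mod 26):
W(22)−O(14)=8 → I
L(11)−A(0)=11 → L
A(0)−H(7)=-7≡19 → T
E(4)−U(20)=-16≡10 → K
R(17)−M(12)=5 → F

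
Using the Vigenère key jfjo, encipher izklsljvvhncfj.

Repeat the key across the message: jfjojfjojfjojf
i(8)+j(9): 17 → r
z(25)+f(5): 30≡4 → e
k(10)+j(9): 19 → t
l(11)+o(14): 25 → z
s(18)+j(9): 27≡1 → b
l(11)+f(5): 16 → q
j(9)+j(9): 18 → s
v(21)+o(14): 35≡9 → j
v(21)+j(9): 30≡4 → e
h(7)+f(5): 12 → m
n(13)+j(9): 22 → w
c(2)+o(14): 16 → q
f(5)+j(9): 14 → o
j(9)+f(5): 14 → o

retzbqsjemwqoo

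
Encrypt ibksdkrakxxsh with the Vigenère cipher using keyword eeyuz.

mfimcovyewbwf

Repeat the key across the message: eeyuzeeyuzeey
i(8)+e(4): 12 → m
b(1)+e(4): 5 → f
k(10)+y(24): 34≡8 → i
s(18)+u(20): 38≡12 → m
d(3)+z(25): 28≡2 → c
k(10)+e(4): 14 → o
r(17)+e(4): 21 → v
a(0)+y(24): 24 → y
k(10)+u(20): 30≡4 → e
x(23)+z(25): 48≡22 → w
x(23)+e(4): 27≡1 → b
s(18)+e(4): 22 → w
h(7)+y(24): 31≡5 → f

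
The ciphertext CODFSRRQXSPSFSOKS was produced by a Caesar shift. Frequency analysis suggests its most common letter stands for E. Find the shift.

14

The most frequent ciphertext letter is S (appears 5 times).
S is position 18; E is position 4.
Shift = 14.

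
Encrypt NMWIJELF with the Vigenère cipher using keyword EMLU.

Repeat the key across the message: EMLUEMLU
N(13)+E(4): 17 → R
M(12)+M(12): 24 → Y
W(22)+L(11): 33≡7 → H
I(8)+U(20): 28≡2 → C
J(9)+E(4): 13 → N
E(4)+M(12): 16 → Q
L(11)+L(11): 22 → W
F(5)+U(20): 25 → Z

RYHCNQWZ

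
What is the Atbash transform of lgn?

l(11) → o(14)
g(6) → t(19)
n(13) → m(12)

otm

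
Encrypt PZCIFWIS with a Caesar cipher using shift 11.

AKNTQHTD

P(15): 15+11=26≡0 → A
Z(25): 25+11=36≡10 → K
C(2): 2+11=13 → N
I(8): 8+11=19 → T
F(5): 5+11=16 → Q
W(22): 22+11=33≡7 → H
I(8): 8+11=19 → T
S(18): 18+11=29≡3 → D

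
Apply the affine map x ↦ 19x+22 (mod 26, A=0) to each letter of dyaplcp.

bkwvxiv

d(3): 19·3+22=79≡1 → b
y(24): 19·24+22=478≡10 → k
a(0): 19·0+22=22 → w
p(15): 19·15+22=307≡21 → v
l(11): 19·11+22=231≡23 → x
c(2): 19·2+22=60≡8 → i
p(15): 19·15+22=307≡21 → v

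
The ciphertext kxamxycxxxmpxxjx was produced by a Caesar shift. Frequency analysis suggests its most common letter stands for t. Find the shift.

The most frequent ciphertext letter is x (appears 8 times).
x is position 23; t is position 19.
Shift = 4.

4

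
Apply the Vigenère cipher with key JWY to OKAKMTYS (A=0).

XGYTIRHO

Repeat the key across the message: JWYJWYJW
O(14)+J(9): 23 → X
K(10)+W(22): 32≡6 → G
A(0)+Y(24): 24 → Y
K(10)+J(9): 19 → T
M(12)+W(22): 34≡8 → I
T(19)+Y(24): 43≡17 → R
Y(24)+J(9): 33≡7 → H
S(18)+W(22): 40≡14 → O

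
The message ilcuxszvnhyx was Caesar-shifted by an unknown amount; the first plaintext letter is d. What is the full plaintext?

From the crib: i(8)−d(3)=5, so the shift is 5.
Subtract 5 from each ciphertext letter:
i(8): 8−5=3 → d
l(11): 11−5=6 → g
c(2): 2−5=-3≡23 → x
u(20): 20−5=15 → p
x(23): 23−5=18 → s
s(18): 18−5=13 → n
z(25): 25−5=20 → u
v(21): 21−5=16 → q
n(13): 13−5=8 → i
h(7): 7−5=2 → c
y(24): 24−5=19 → t
x(23): 23−5=18 → s

dgxpsnuqicts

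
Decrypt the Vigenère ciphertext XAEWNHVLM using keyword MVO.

LFQKSTJQY

Repeat the key across the ciphertext: MVOMVOMVO
X(23)−M(12): 11 → L
A(0)−V(21): -21≡5 → F
E(4)−O(14): -10≡16 → Q
W(22)−M(12): 10 → K
N(13)−V(21): -8≡18 → S
H(7)−O(14): -7≡19 → T
V(21)−M(12): 9 → J
L(11)−V(21): -10≡16 → Q
M(12)−O(14): -2≡24 → Y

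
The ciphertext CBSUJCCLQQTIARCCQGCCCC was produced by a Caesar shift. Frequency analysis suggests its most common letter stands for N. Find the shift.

15

The most frequent ciphertext letter is C (appears 9 times).
C is position 2; N is position 13.
Shift = -11≡15.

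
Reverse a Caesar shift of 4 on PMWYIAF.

P(15): 15−4=11 → L
M(12): 12−4=8 → I
W(22): 22−4=18 → S
Y(24): 24−4=20 → U
I(8): 8−4=4 → E
A(0): 0−4=-4≡22 → W
F(5): 5−4=1 → B

LISUEWB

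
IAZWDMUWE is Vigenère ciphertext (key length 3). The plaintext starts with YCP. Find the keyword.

Subtract each crib letter from the matching ciphertext letter (mod 26):
I(8)−Y(24)=-16≡10 → K
A(0)−C(2)=-2≡24 → Y
Z(25)−P(15)=10 → K

KYK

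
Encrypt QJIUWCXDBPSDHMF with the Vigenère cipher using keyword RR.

Repeat the key across the message: RRRRRRRRRRRRRRR
Q(16)+R(17): 33≡7 → H
J(9)+R(17): 26≡0 → A
I(8)+R(17): 25 → Z
U(20)+R(17): 37≡11 → L
W(22)+R(17): 39≡13 → N
C(2)+R(17): 19 → T
X(23)+R(17): 40≡14 → O
D(3)+R(17): 20 → U
B(1)+R(17): 18 → S
P(15)+R(17): 32≡6 → G
S(18)+R(17): 35≡9 → J
D(3)+R(17): 20 → U
H(7)+R(17): 24 → Y
M(12)+R(17): 29≡3 → D
F(5)+R(17): 22 → W

HAZLNTOUSGJUYDW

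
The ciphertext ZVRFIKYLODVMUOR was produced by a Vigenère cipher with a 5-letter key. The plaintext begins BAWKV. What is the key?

Subtract each crib letter from the matching ciphertext letter (mod 26):
Z(25)−B(1)=24 → Y
V(21)−A(0)=21 → V
R(17)−W(22)=-5≡21 → V
F(5)−K(10)=-5≡21 → V
I(8)−V(21)=-13≡13 → N

YVVVN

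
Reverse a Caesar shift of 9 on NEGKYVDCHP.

N(13): 13−9=4 → E
E(4): 4−9=-5≡21 → V
G(6): 6−9=-3≡23 → X
K(10): 10−9=1 → B
Y(24): 24−9=15 → P
V(21): 21−9=12 → M
D(3): 3−9=-6≡20 → U
C(2): 2−9=-7≡19 → T
H(7): 7−9=-2≡24 → Y
P(15): 15−9=6 → G

EVXBPMUTYG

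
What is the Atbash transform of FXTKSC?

UCGPHX

F(5) → U(20)
X(23) → C(2)
T(19) → G(6)
K(10) → P(15)
S(18) → H(7)
C(2) → X(23)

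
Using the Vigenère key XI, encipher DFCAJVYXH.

Repeat the key across the message: XIXIXIXIX
D(3)+X(23): 26≡0 → A
F(5)+I(8): 13 → N
C(2)+X(23): 25 → Z
A(0)+I(8): 8 → I
J(9)+X(23): 32≡6 → G
V(21)+I(8): 29≡3 → D
Y(24)+X(23): 47≡21 → V
X(23)+I(8): 31≡5 → F
H(7)+X(23): 30≡4 → E

ANZIGDVFE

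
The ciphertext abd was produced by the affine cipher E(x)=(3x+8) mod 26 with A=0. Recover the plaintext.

gph

The inverse of 3 mod 26 is 9, since 3·9=27≡1. Apply D(y)=9·(y−8) mod 26:
a(0): 9·(0−8)=-72≡6 → g
b(1): 9·(1−8)=-63≡15 → p
d(3): 9·(3−8)=-45≡7 → h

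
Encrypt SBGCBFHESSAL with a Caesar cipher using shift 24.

QZEAZDFCQQYJ

S(18): 18+24=42≡16 → Q
B(1): 1+24=25 → Z
G(6): 6+24=30≡4 → E
C(2): 2+24=26≡0 → A
B(1): 1+24=25 → Z
F(5): 5+24=29≡3 → D
H(7): 7+24=31≡5 → F
E(4): 4+24=28≡2 → C
S(18): 18+24=42≡16 → Q
S(18): 18+24=42≡16 → Q
A(0): 0+24=24 → Y
L(11): 11+24=35≡9 → J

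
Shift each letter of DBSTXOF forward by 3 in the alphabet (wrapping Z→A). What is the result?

D(3): 3+3=6 → G
B(1): 1+3=4 → E
S(18): 18+3=21 → V
T(19): 19+3=22 → W
X(23): 23+3=26≡0 → A
O(14): 14+3=17 → R
F(5): 5+3=8 → I

GEVWARI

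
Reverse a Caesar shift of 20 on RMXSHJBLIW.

XSDYNPHROC

R(17): 17−20=-3≡23 → X
M(12): 12−20=-8≡18 → S
X(23): 23−20=3 → D
S(18): 18−20=-2≡24 → Y
H(7): 7−20=-13≡13 → N
J(9): 9−20=-11≡15 → P
B(1): 1−20=-19≡7 → H
L(11): 11−20=-9≡17 → R
I(8): 8−20=-12≡14 → O
W(22): 22−20=2 → C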